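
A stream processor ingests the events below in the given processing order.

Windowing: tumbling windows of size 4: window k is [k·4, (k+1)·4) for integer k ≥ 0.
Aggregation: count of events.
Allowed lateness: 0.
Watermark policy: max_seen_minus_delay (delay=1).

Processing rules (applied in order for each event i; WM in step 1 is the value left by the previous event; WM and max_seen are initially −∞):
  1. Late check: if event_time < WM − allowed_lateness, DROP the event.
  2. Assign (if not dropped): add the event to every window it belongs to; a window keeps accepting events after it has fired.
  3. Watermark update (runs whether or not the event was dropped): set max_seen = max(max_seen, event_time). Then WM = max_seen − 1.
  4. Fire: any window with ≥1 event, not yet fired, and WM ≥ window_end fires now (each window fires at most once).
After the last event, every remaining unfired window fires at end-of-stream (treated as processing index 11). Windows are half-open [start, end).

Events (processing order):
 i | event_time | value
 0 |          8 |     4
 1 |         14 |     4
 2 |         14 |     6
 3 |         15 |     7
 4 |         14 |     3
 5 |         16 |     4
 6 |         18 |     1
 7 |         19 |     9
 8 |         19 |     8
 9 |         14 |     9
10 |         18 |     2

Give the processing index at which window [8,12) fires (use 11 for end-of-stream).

i=0 t=8 v=4: → [8,12); WM=7
i=1 t=14 v=4: → [12,16); WM=13; [8,12) fires=1
i=2 t=14 v=6: → [12,16); WM=13
i=3 t=15 v=7: → [12,16); WM=14
i=4 t=14 v=3: → [12,16); WM=14
i=5 t=16 v=4: → [16,20); WM=15
i=6 t=18 v=1: → [16,20); WM=17; [12,16) fires=4
i=7 t=19 v=9: → [16,20); WM=18
i=8 t=19 v=8: → [16,20); WM=18
i=9 t=14 v=9: DROP (t<18-0); WM=18
i=10 t=18 v=2: → [16,20); WM=18

1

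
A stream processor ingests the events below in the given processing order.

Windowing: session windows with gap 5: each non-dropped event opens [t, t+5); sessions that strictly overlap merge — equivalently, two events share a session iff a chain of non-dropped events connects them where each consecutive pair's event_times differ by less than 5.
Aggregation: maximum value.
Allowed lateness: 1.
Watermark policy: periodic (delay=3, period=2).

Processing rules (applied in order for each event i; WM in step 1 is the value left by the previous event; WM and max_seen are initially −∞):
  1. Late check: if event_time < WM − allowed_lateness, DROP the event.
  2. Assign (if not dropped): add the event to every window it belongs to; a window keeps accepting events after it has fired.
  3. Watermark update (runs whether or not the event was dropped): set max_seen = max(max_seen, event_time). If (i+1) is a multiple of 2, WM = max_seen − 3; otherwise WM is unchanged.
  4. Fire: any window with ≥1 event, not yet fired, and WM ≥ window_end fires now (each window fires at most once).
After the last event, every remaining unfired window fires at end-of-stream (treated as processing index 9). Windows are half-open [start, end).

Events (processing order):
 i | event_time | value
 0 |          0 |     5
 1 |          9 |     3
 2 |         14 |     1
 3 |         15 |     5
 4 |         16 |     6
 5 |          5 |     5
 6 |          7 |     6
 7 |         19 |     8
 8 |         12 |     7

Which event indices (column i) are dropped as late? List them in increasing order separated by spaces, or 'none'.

i=0 t=0 v=5: → [0,5); WM=−∞
i=1 t=9 v=3: → [9,14); WM=6
i=2 t=14 v=1: → [14,19); WM=6
i=3 t=15 v=5: → [14,20); WM=12
i=4 t=16 v=6: → [14,21); WM=12
i=5 t=5 v=5: DROP (t<12-1); WM=13
i=6 t=7 v=6: DROP (t<13-1); WM=13
i=7 t=19 v=8: → [14,24); WM=16
i=8 t=12 v=7: DROP (t<16-1); WM=16

5 6 8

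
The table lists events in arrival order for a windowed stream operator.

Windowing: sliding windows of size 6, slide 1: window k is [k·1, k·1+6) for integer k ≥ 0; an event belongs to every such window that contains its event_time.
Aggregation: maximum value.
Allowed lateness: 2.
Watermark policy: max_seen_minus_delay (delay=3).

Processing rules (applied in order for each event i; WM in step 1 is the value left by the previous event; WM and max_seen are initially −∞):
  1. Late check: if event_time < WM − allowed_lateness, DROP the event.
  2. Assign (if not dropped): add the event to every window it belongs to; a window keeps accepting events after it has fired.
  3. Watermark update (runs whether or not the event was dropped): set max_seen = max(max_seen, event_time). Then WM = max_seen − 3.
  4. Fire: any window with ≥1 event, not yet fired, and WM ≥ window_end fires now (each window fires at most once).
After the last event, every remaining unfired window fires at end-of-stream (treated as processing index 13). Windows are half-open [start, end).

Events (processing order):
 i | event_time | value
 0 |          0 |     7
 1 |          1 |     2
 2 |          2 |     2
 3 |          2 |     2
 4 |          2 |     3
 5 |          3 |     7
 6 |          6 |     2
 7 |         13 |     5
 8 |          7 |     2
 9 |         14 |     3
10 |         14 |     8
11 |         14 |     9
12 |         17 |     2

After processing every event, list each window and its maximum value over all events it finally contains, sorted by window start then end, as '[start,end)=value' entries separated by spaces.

i=0 t=0 v=7: → [0,6); WM=-3
i=1 t=1 v=2: → [1,7),[0,6); WM=-2
i=2 t=2 v=2: → [2,8),[1,7),[0,6); WM=-1
i=3 t=2 v=2: → [2,8),[1,7),[0,6); WM=-1
i=4 t=2 v=3: → [2,8),[1,7),[0,6); WM=-1
i=5 t=3 v=7: → [3,9),[2,8),[1,7),[0,6); WM=0
i=6 t=6 v=2: → [6,12),[5,11),[4,10),[3,9),[2,8),[1,7); WM=3
i=7 t=13 v=5: → [13,19),[12,18),[11,17),[10,16),[9,15),[8,14); WM=10; [0,6) fires=7 [1,7) fires=7 [2,8) fires=7 [3,9) fires=7 [4,10) fires=2
i=8 t=7 v=2: DROP (t<10-2); WM=10
i=9 t=14 v=3: → [14,20),[13,19),[12,18),[11,17),[10,16),[9,15); WM=11; [5,11) fires=2
i=10 t=14 v=8: → [14,20),[13,19),[12,18),[11,17),[10,16),[9,15); WM=11
i=11 t=14 v=9: → [14,20),[13,19),[12,18),[11,17),[10,16),[9,15); WM=11
i=12 t=17 v=2: → [17,23),[16,22),[15,21),[14,20),[13,19),[12,18); WM=14; [6,12) fires=2 [8,14) fires=5

[0,6)=7 [1,7)=7 [2,8)=7 [3,9)=7 [4,10)=2 [5,11)=2 [6,12)=2 [8,14)=5 [9,15)=9 [10,16)=9 [11,17)=9 [12,18)=9 [13,19)=9 [14,20)=9 [15,21)=2 [16,22)=2 [17,23)=2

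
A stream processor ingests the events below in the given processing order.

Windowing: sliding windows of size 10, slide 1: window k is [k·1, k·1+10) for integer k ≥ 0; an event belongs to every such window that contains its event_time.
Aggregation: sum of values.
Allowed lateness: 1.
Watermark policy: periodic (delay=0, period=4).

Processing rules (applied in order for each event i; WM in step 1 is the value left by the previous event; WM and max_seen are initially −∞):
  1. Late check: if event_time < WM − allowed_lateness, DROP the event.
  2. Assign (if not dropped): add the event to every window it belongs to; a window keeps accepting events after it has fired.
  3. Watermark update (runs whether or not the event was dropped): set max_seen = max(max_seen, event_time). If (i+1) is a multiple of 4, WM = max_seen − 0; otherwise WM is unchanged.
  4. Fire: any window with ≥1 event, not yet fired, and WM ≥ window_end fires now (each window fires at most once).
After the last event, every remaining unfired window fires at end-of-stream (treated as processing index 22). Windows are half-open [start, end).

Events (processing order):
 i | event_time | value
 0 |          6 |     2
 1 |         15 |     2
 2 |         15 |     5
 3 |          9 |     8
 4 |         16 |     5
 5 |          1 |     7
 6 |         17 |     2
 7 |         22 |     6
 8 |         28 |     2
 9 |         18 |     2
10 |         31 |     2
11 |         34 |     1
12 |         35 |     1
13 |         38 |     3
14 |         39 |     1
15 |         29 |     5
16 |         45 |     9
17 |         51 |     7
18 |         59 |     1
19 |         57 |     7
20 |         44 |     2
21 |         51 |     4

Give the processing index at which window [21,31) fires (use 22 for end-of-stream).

11

i=0 t=6 v=2: → [6,16),[5,15),[4,14),[3,13),[2,12),[1,11),[0,10); WM=−∞
i=1 t=15 v=2: → [15,25),[14,24),[13,23),[12,22),[11,21),[10,20),[9,19),[8,18),[7,17),[6,16); WM=−∞
i=2 t=15 v=5: → [15,25),[14,24),[13,23),[12,22),[11,21),[10,20),[9,19),[8,18),[7,17),[6,16); WM=−∞
i=3 t=9 v=8: → [9,19),[8,18),[7,17),[6,16),[5,15),[4,14),[3,13),[2,12),[1,11),[0,10); WM=15; [0,10) fires=10 [1,11) fires=10 [2,12) fires=10 [3,13) fires=10 [4,14) fires=10 [5,15) fires=10
i=4 t=16 v=5: → [16,26),[15,25),[14,24),[13,23),[12,22),[11,21),[10,20),[9,19),[8,18),[7,17); WM=15
i=5 t=1 v=7: DROP (t<15-1); WM=15
i=6 t=17 v=2: → [17,27),[16,26),[15,25),[14,24),[13,23),[12,22),[11,21),[10,20),[9,19),[8,18); WM=15
i=7 t=22 v=6: → [22,32),[21,31),[20,30),[19,29),[18,28),[17,27),[16,26),[15,25),[14,24),[13,23); WM=22; [6,16) fires=17 [7,17) fires=20 [8,18) fires=22 [9,19) fires=22 [10,20) fires=14 [11,21) fires=14 [12,22) fires=14
i=8 t=28 v=2: → [28,38),[27,37),[26,36),[25,35),[24,34),[23,33),[22,32),[21,31),[20,30),[19,29); WM=22
i=9 t=18 v=2: DROP (t<22-1); WM=22
i=10 t=31 v=2: → [31,41),[30,40),[29,39),[28,38),[27,37),[26,36),[25,35),[24,34),[23,33),[22,32); WM=22
i=11 t=34 v=1: → [34,44),[33,43),[32,42),[31,41),[30,40),[29,39),[28,38),[27,37),[26,36),[25,35); WM=34; [13,23) fires=20 [14,24) fires=20 [15,25) fires=20 [16,26) fires=13 [17,27) fires=8 [18,28) fires=6 [19,29) fires=8 [20,30) fires=8 [21,31) fires=8 [22,32) fires=10 [23,33) fires=4 [24,34) fires=4
i=12 t=35 v=1: → [35,45),[34,44),[33,43),[32,42),[31,41),[30,40),[29,39),[28,38),[27,37),[26,36); WM=34
i=13 t=38 v=3: → [38,48),[37,47),[36,46),[35,45),[34,44),[33,43),[32,42),[31,41),[30,40),[29,39); WM=34
i=14 t=39 v=1: → [39,49),[38,48),[37,47),[36,46),[35,45),[34,44),[33,43),[32,42),[31,41),[30,40); WM=34
i=15 t=29 v=5: DROP (t<34-1); WM=39; [25,35) fires=5 [26,36) fires=6 [27,37) fires=6 [28,38) fires=6 [29,39) fires=7
i=16 t=45 v=9: → [45,55),[44,54),[43,53),[42,52),[41,51),[40,50),[39,49),[38,48),[37,47),[36,46); WM=39
i=17 t=51 v=7: → [51,61),[50,60),[49,59),[48,58),[47,57),[46,56),[45,55),[44,54),[43,53),[42,52); WM=39
i=18 t=59 v=1: → [59,69),[58,68),[57,67),[56,66),[55,65),[54,64),[53,63),[52,62),[51,61),[50,60); WM=39
i=19 t=57 v=7: → [57,67),[56,66),[55,65),[54,64),[53,63),[52,62),[51,61),[50,60),[49,59),[48,58); WM=59; [30,40) fires=8 [31,41) fires=8 [32,42) fires=6 [33,43) fires=6 [34,44) fires=6 [35,45) fires=5 [36,46) fires=13 [37,47) fires=13 [38,48) fires=13 [39,49) fires=10 [40,50) fires=9 [41,51) fires=9 [42,52) fires=16 [43,53) fires=16 [44,54) fires=16 [45,55) fires=16 [46,56) fires=7 [47,57) fires=7 [48,58) fires=14 [49,59) fires=14
i=20 t=44 v=2: DROP (t<59-1); WM=59
i=21 t=51 v=4: DROP (t<59-1); WM=59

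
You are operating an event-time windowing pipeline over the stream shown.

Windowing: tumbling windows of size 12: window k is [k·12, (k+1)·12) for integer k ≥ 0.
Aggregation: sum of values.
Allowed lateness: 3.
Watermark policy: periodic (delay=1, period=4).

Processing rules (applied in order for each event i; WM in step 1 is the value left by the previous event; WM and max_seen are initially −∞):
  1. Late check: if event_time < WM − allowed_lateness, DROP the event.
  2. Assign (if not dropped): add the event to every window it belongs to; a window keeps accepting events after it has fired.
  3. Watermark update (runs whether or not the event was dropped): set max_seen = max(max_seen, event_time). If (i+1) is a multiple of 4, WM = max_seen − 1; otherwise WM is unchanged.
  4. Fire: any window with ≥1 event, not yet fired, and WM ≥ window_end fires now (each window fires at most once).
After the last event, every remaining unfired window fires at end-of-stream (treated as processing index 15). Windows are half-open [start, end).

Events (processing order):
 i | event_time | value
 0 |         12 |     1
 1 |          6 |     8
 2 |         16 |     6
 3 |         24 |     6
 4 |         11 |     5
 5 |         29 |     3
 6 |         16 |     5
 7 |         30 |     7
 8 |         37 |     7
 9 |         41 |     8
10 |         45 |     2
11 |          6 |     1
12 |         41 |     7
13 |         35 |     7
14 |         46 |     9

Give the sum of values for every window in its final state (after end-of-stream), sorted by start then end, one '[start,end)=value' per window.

i=0 t=12 v=1: → [12,24); WM=−∞
i=1 t=6 v=8: → [0,12); WM=−∞
i=2 t=16 v=6: → [12,24); WM=−∞
i=3 t=24 v=6: → [24,36); WM=23; [0,12) fires=8
i=4 t=11 v=5: DROP (t<23-3); WM=23
i=5 t=29 v=3: → [24,36); WM=23
i=6 t=16 v=5: DROP (t<23-3); WM=23
i=7 t=30 v=7: → [24,36); WM=29; [12,24) fires=7
i=8 t=37 v=7: → [36,48); WM=29
i=9 t=41 v=8: → [36,48); WM=29
i=10 t=45 v=2: → [36,48); WM=29
i=11 t=6 v=1: DROP (t<29-3); WM=44; [24,36) fires=16
i=12 t=41 v=7: → [36,48); WM=44
i=13 t=35 v=7: DROP (t<44-3); WM=44
i=14 t=46 v=9: → [36,48); WM=44

[0,12)=8 [12,24)=7 [24,36)=16 [36,48)=33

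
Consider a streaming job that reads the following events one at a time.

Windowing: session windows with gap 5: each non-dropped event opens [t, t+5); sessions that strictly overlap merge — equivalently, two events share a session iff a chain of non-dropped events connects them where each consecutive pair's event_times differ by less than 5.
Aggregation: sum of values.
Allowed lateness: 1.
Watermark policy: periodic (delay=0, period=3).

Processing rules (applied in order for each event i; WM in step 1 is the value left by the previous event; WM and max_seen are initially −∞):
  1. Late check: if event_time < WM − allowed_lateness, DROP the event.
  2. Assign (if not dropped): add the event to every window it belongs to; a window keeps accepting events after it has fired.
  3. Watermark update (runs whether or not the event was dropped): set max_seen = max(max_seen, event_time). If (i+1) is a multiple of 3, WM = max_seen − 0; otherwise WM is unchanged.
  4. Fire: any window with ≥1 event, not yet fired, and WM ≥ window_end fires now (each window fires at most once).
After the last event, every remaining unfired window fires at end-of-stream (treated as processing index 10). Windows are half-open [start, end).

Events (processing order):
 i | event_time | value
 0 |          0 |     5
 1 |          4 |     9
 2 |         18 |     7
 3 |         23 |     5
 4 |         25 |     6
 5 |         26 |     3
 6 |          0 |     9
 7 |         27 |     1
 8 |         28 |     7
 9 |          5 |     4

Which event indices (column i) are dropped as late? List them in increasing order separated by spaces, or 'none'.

6 9

i=0 t=0 v=5: → [0,5); WM=−∞
i=1 t=4 v=9: → [0,9); WM=−∞
i=2 t=18 v=7: → [18,23); WM=18
i=3 t=23 v=5: → [23,28); WM=18
i=4 t=25 v=6: → [23,30); WM=18
i=5 t=26 v=3: → [23,31); WM=26
i=6 t=0 v=9: DROP (t<26-1); WM=26
i=7 t=27 v=1: → [23,32); WM=26
i=8 t=28 v=7: → [23,33); WM=28
i=9 t=5 v=4: DROP (t<28-1); WM=28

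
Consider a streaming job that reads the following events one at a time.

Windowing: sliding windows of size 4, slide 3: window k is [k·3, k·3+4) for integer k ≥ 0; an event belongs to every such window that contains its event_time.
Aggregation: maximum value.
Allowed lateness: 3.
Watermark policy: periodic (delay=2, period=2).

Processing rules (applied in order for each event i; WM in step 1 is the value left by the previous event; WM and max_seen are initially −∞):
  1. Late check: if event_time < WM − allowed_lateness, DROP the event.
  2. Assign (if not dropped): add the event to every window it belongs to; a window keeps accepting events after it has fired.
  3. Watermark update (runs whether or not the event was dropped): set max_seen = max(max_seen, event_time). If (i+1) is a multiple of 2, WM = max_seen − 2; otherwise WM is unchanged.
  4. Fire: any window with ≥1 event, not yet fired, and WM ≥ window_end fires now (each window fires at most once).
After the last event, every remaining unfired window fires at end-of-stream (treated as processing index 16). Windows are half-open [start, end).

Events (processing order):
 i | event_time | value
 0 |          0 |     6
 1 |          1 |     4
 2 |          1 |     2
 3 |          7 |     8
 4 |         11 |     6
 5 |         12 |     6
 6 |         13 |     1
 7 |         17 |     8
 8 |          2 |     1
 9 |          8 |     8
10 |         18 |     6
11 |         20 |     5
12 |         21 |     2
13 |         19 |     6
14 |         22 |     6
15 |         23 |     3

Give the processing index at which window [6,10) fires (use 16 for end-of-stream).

i=0 t=0 v=6: → [0,4); WM=−∞
i=1 t=1 v=4: → [0,4); WM=-1
i=2 t=1 v=2: → [0,4); WM=-1
i=3 t=7 v=8: → [6,10); WM=5; [0,4) fires=6
i=4 t=11 v=6: → [9,13); WM=5
i=5 t=12 v=6: → [12,16),[9,13); WM=10; [6,10) fires=8
i=6 t=13 v=1: → [12,16); WM=10
i=7 t=17 v=8: → [15,19); WM=15; [9,13) fires=6
i=8 t=2 v=1: DROP (t<15-3); WM=15
i=9 t=8 v=8: DROP (t<15-3); WM=15
i=10 t=18 v=6: → [18,22),[15,19); WM=15
i=11 t=20 v=5: → [18,22); WM=18; [12,16) fires=6
i=12 t=21 v=2: → [21,25),[18,22); WM=18
i=13 t=19 v=6: → [18,22); WM=19; [15,19) fires=8
i=14 t=22 v=6: → [21,25); WM=19
i=15 t=23 v=3: → [21,25); WM=21

5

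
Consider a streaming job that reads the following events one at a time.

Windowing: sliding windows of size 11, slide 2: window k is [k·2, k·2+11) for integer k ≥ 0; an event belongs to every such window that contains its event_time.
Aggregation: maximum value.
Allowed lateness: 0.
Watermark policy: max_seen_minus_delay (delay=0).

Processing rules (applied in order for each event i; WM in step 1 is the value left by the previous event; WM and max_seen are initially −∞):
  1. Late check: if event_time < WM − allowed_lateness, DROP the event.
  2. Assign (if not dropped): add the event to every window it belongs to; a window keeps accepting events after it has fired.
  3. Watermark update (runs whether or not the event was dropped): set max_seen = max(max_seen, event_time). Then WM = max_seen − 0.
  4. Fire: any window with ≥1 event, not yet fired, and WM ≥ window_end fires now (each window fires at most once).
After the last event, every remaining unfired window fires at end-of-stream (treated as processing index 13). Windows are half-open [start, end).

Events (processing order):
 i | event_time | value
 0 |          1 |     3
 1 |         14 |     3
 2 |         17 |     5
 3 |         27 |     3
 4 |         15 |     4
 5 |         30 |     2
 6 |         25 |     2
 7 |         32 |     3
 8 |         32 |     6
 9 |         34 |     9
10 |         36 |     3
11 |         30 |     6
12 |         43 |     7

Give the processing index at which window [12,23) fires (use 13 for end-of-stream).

3

i=0 t=1 v=3: → [0,11); WM=1
i=1 t=14 v=3: → [14,25),[12,23),[10,21),[8,19),[6,17),[4,15); WM=14; [0,11) fires=3
i=2 t=17 v=5: → [16,27),[14,25),[12,23),[10,21),[8,19); WM=17; [4,15) fires=3 [6,17) fires=3
i=3 t=27 v=3: → [26,37),[24,35),[22,33),[20,31),[18,29); WM=27; [8,19) fires=5 [10,21) fires=5 [12,23) fires=5 [14,25) fires=5 [16,27) fires=5
i=4 t=15 v=4: DROP (t<27-0); WM=27
i=5 t=30 v=2: → [30,41),[28,39),[26,37),[24,35),[22,33),[20,31); WM=30; [18,29) fires=3
i=6 t=25 v=2: DROP (t<30-0); WM=30
i=7 t=32 v=3: → [32,43),[30,41),[28,39),[26,37),[24,35),[22,33); WM=32; [20,31) fires=3
i=8 t=32 v=6: → [32,43),[30,41),[28,39),[26,37),[24,35),[22,33); WM=32
i=9 t=34 v=9: → [34,45),[32,43),[30,41),[28,39),[26,37),[24,35); WM=34; [22,33) fires=6
i=10 t=36 v=3: → [36,47),[34,45),[32,43),[30,41),[28,39),[26,37); WM=36; [24,35) fires=9
i=11 t=30 v=6: DROP (t<36-0); WM=36
i=12 t=43 v=7: → [42,53),[40,51),[38,49),[36,47),[34,45); WM=43; [26,37) fires=9 [28,39) fires=9 [30,41) fires=9 [32,43) fires=9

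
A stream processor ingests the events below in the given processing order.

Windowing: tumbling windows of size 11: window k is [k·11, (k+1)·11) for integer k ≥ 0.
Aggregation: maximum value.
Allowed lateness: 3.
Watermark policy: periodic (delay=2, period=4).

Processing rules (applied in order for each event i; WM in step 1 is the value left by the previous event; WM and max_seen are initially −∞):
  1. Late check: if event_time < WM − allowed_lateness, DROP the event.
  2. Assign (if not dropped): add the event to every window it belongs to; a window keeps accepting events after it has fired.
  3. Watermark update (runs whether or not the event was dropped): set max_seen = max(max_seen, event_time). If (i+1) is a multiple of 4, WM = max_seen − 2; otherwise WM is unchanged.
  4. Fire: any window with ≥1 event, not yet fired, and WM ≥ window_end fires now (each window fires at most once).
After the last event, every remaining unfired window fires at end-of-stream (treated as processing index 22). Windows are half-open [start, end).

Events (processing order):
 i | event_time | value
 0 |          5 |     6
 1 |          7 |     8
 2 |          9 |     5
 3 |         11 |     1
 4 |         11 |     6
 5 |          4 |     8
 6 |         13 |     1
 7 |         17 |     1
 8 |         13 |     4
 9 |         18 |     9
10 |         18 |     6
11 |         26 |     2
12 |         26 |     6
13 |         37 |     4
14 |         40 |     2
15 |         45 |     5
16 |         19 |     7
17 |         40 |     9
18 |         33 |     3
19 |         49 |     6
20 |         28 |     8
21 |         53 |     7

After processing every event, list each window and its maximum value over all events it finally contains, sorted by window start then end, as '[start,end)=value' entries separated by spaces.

i=0 t=5 v=6: → [0,11); WM=−∞
i=1 t=7 v=8: → [0,11); WM=−∞
i=2 t=9 v=5: → [0,11); WM=−∞
i=3 t=11 v=1: → [11,22); WM=9
i=4 t=11 v=6: → [11,22); WM=9
i=5 t=4 v=8: DROP (t<9-3); WM=9
i=6 t=13 v=1: → [11,22); WM=9
i=7 t=17 v=1: → [11,22); WM=15; [0,11) fires=8
i=8 t=13 v=4: → [11,22); WM=15
i=9 t=18 v=9: → [11,22); WM=15
i=10 t=18 v=6: → [11,22); WM=15
i=11 t=26 v=2: → [22,33); WM=24; [11,22) fires=9
i=12 t=26 v=6: → [22,33); WM=24
i=13 t=37 v=4: → [33,44); WM=24
i=14 t=40 v=2: → [33,44); WM=24
i=15 t=45 v=5: → [44,55); WM=43; [22,33) fires=6
i=16 t=19 v=7: DROP (t<43-3); WM=43
i=17 t=40 v=9: → [33,44); WM=43
i=18 t=33 v=3: DROP (t<43-3); WM=43
i=19 t=49 v=6: → [44,55); WM=47; [33,44) fires=9
i=20 t=28 v=8: DROP (t<47-3); WM=47
i=21 t=53 v=7: → [44,55); WM=47

[0,11)=8 [11,22)=9 [22,33)=6 [33,44)=9 [44,55)=7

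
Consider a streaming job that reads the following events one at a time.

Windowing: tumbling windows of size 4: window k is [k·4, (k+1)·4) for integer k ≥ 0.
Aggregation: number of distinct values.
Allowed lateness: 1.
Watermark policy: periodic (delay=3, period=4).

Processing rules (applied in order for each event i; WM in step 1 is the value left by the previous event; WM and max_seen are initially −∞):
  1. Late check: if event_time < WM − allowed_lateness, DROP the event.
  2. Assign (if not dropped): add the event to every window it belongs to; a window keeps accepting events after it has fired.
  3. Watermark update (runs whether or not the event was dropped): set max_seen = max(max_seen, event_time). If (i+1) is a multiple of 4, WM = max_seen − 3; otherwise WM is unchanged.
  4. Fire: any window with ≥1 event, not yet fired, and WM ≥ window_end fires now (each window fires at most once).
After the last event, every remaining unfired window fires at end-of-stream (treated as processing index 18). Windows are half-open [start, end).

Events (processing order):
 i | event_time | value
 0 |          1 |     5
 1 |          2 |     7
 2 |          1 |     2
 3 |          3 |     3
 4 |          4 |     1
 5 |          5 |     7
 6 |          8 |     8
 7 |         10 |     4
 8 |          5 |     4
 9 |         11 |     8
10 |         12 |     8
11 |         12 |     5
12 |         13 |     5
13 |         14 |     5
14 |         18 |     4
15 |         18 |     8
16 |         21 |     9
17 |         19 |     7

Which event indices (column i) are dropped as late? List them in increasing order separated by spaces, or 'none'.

8

i=0 t=1 v=5: → [0,4); WM=−∞
i=1 t=2 v=7: → [0,4); WM=−∞
i=2 t=1 v=2: → [0,4); WM=−∞
i=3 t=3 v=3: → [0,4); WM=0
i=4 t=4 v=1: → [4,8); WM=0
i=5 t=5 v=7: → [4,8); WM=0
i=6 t=8 v=8: → [8,12); WM=0
i=7 t=10 v=4: → [8,12); WM=7; [0,4) fires=4
i=8 t=5 v=4: DROP (t<7-1); WM=7
i=9 t=11 v=8: → [8,12); WM=7
i=10 t=12 v=8: → [12,16); WM=7
i=11 t=12 v=5: → [12,16); WM=9; [4,8) fires=2
i=12 t=13 v=5: → [12,16); WM=9
i=13 t=14 v=5: → [12,16); WM=9
i=14 t=18 v=4: → [16,20); WM=9
i=15 t=18 v=8: → [16,20); WM=15; [8,12) fires=2
i=16 t=21 v=9: → [20,24); WM=15
i=17 t=19 v=7: → [16,20); WM=15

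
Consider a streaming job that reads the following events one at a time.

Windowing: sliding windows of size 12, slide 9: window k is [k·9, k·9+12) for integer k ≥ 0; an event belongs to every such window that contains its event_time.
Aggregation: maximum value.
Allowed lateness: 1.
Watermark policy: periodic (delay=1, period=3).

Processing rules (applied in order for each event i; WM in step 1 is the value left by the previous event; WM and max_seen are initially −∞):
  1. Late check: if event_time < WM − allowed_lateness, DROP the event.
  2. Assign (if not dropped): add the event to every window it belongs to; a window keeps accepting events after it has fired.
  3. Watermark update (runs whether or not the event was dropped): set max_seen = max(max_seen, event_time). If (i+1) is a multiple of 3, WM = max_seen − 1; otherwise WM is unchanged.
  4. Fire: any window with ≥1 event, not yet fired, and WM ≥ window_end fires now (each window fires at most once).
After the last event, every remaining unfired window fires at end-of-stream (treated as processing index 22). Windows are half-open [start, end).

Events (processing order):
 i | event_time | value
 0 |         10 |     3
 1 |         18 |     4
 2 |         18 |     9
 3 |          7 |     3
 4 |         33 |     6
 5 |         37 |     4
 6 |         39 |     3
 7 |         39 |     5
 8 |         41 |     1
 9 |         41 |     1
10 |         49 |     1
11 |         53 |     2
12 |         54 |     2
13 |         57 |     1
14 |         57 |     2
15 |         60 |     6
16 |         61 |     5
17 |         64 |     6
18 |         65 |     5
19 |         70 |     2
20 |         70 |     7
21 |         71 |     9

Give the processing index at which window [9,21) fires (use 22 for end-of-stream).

i=0 t=10 v=3: → [9,21),[0,12); WM=−∞
i=1 t=18 v=4: → [18,30),[9,21); WM=−∞
i=2 t=18 v=9: → [18,30),[9,21); WM=17; [0,12) fires=3
i=3 t=7 v=3: DROP (t<17-1); WM=17
i=4 t=33 v=6: → [27,39); WM=17
i=5 t=37 v=4: → [36,48),[27,39); WM=36; [9,21) fires=9 [18,30) fires=9
i=6 t=39 v=3: → [36,48); WM=36
i=7 t=39 v=5: → [36,48); WM=36
i=8 t=41 v=1: → [36,48); WM=40; [27,39) fires=6
i=9 t=41 v=1: → [36,48); WM=40
i=10 t=49 v=1: → [45,57); WM=40
i=11 t=53 v=2: → [45,57); WM=52; [36,48) fires=5
i=12 t=54 v=2: → [54,66),[45,57); WM=52
i=13 t=57 v=1: → [54,66); WM=52
i=14 t=57 v=2: → [54,66); WM=56
i=15 t=60 v=6: → [54,66); WM=56
i=16 t=61 v=5: → [54,66); WM=56
i=17 t=64 v=6: → [63,75),[54,66); WM=63; [45,57) fires=2
i=18 t=65 v=5: → [63,75),[54,66); WM=63
i=19 t=70 v=2: → [63,75); WM=63
i=20 t=70 v=7: → [63,75); WM=69; [54,66) fires=6
i=21 t=71 v=9: → [63,75); WM=69

5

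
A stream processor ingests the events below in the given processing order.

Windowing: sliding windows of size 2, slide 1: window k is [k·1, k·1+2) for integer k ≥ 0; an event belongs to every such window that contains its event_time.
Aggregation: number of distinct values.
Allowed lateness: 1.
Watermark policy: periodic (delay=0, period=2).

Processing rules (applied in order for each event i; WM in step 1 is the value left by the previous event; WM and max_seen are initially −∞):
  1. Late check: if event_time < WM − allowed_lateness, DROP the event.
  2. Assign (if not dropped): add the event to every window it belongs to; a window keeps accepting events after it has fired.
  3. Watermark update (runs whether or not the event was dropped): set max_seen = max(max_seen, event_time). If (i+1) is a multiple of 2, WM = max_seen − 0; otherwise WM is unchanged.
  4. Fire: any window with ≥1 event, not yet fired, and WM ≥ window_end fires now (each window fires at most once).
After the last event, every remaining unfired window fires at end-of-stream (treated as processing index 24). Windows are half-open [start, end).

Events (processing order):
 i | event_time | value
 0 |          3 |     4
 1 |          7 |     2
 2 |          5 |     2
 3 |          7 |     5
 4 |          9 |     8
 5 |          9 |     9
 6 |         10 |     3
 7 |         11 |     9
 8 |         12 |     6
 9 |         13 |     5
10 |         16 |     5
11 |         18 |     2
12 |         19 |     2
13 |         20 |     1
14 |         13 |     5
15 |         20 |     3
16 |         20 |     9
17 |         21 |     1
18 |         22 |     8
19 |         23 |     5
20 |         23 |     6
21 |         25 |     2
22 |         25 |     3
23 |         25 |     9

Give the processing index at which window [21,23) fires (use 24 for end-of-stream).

19

i=0 t=3 v=4: → [3,5),[2,4); WM=−∞
i=1 t=7 v=2: → [7,9),[6,8); WM=7; [2,4) fires=1 [3,5) fires=1
i=2 t=5 v=2: DROP (t<7-1); WM=7
i=3 t=7 v=5: → [7,9),[6,8); WM=7
i=4 t=9 v=8: → [9,11),[8,10); WM=7
i=5 t=9 v=9: → [9,11),[8,10); WM=9; [6,8) fires=2 [7,9) fires=2
i=6 t=10 v=3: → [10,12),[9,11); WM=9
i=7 t=11 v=9: → [11,13),[10,12); WM=11; [8,10) fires=2 [9,11) fires=3
i=8 t=12 v=6: → [12,14),[11,13); WM=11
i=9 t=13 v=5: → [13,15),[12,14); WM=13; [10,12) fires=2 [11,13) fires=2
i=10 t=16 v=5: → [16,18),[15,17); WM=13
i=11 t=18 v=2: → [18,20),[17,19); WM=18; [12,14) fires=2 [13,15) fires=1 [15,17) fires=1 [16,18) fires=1
i=12 t=19 v=2: → [19,21),[18,20); WM=18
i=13 t=20 v=1: → [20,22),[19,21); WM=20; [17,19) fires=1 [18,20) fires=1
i=14 t=13 v=5: DROP (t<20-1); WM=20
i=15 t=20 v=3: → [20,22),[19,21); WM=20
i=16 t=20 v=9: → [20,22),[19,21); WM=20
i=17 t=21 v=1: → [21,23),[20,22); WM=21; [19,21) fires=4
i=18 t=22 v=8: → [22,24),[21,23); WM=21
i=19 t=23 v=5: → [23,25),[22,24); WM=23; [20,22) fires=3 [21,23) fires=2
i=20 t=23 v=6: → [23,25),[22,24); WM=23
i=21 t=25 v=2: → [25,27),[24,26); WM=25; [22,24) fires=3 [23,25) fires=2
i=22 t=25 v=3: → [25,27),[24,26); WM=25
i=23 t=25 v=9: → [25,27),[24,26); WM=25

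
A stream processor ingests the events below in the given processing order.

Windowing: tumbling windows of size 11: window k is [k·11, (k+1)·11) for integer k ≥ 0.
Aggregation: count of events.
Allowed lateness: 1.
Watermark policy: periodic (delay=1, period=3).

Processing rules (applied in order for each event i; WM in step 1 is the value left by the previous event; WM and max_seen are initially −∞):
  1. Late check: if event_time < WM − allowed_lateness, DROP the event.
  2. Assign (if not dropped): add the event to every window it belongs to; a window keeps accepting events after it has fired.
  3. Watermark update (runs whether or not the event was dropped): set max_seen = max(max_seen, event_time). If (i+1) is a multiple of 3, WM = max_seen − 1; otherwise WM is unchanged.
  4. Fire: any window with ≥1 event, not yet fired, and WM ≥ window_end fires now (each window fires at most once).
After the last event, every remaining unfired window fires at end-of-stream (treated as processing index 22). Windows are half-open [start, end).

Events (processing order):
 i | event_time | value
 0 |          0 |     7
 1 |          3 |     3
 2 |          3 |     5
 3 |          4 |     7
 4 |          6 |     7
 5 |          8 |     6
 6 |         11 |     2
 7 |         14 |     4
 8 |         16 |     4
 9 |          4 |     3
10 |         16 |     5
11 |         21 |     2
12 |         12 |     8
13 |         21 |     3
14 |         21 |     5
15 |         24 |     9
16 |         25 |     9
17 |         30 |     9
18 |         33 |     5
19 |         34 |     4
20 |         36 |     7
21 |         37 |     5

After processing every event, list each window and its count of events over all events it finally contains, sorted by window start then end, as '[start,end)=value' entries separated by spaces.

i=0 t=0 v=7: → [0,11); WM=−∞
i=1 t=3 v=3: → [0,11); WM=−∞
i=2 t=3 v=5: → [0,11); WM=2
i=3 t=4 v=7: → [0,11); WM=2
i=4 t=6 v=7: → [0,11); WM=2
i=5 t=8 v=6: → [0,11); WM=7
i=6 t=11 v=2: → [11,22); WM=7
i=7 t=14 v=4: → [11,22); WM=7
i=8 t=16 v=4: → [11,22); WM=15; [0,11) fires=6
i=9 t=4 v=3: DROP (t<15-1); WM=15
i=10 t=16 v=5: → [11,22); WM=15
i=11 t=21 v=2: → [11,22); WM=20
i=12 t=12 v=8: DROP (t<20-1); WM=20
i=13 t=21 v=3: → [11,22); WM=20
i=14 t=21 v=5: → [11,22); WM=20
i=15 t=24 v=9: → [22,33); WM=20
i=16 t=25 v=9: → [22,33); WM=20
i=17 t=30 v=9: → [22,33); WM=29; [11,22) fires=7
i=18 t=33 v=5: → [33,44); WM=29
i=19 t=34 v=4: → [33,44); WM=29
i=20 t=36 v=7: → [33,44); WM=35; [22,33) fires=3
i=21 t=37 v=5: → [33,44); WM=35

[0,11)=6 [11,22)=7 [22,33)=3 [33,44)=4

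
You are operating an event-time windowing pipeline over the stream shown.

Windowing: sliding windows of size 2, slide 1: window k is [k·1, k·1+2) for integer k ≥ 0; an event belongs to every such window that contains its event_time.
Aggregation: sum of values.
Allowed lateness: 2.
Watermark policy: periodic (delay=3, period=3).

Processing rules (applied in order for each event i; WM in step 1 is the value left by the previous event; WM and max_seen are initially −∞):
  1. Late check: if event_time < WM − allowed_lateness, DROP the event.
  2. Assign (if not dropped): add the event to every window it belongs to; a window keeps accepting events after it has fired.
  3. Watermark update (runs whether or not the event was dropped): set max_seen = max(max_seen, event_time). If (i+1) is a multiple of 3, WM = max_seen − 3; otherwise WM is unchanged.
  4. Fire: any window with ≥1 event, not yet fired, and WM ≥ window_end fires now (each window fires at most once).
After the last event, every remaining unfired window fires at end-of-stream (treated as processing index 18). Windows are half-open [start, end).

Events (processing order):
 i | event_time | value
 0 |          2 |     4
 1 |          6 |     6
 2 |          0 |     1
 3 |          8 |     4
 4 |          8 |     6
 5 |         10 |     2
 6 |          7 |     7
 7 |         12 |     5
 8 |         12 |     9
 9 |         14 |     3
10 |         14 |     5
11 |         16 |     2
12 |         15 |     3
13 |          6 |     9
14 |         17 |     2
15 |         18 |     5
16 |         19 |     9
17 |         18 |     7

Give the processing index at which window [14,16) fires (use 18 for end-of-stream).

17

i=0 t=2 v=4: → [2,4),[1,3); WM=−∞
i=1 t=6 v=6: → [6,8),[5,7); WM=−∞
i=2 t=0 v=1: → [0,2); WM=3; [0,2) fires=1 [1,3) fires=4
i=3 t=8 v=4: → [8,10),[7,9); WM=3
i=4 t=8 v=6: → [8,10),[7,9); WM=3
i=5 t=10 v=2: → [10,12),[9,11); WM=7; [2,4) fires=4 [5,7) fires=6
i=6 t=7 v=7: → [7,9),[6,8); WM=7
i=7 t=12 v=5: → [12,14),[11,13); WM=7
i=8 t=12 v=9: → [12,14),[11,13); WM=9; [6,8) fires=13 [7,9) fires=17
i=9 t=14 v=3: → [14,16),[13,15); WM=9
i=10 t=14 v=5: → [14,16),[13,15); WM=9
i=11 t=16 v=2: → [16,18),[15,17); WM=13; [8,10) fires=10 [9,11) fires=2 [10,12) fires=2 [11,13) fires=14
i=12 t=15 v=3: → [15,17),[14,16); WM=13
i=13 t=6 v=9: DROP (t<13-2); WM=13
i=14 t=17 v=2: → [17,19),[16,18); WM=14; [12,14) fires=14
i=15 t=18 v=5: → [18,20),[17,19); WM=14
i=16 t=19 v=9: → [19,21),[18,20); WM=14
i=17 t=18 v=7: → [18,20),[17,19); WM=16; [13,15) fires=8 [14,16) fires=11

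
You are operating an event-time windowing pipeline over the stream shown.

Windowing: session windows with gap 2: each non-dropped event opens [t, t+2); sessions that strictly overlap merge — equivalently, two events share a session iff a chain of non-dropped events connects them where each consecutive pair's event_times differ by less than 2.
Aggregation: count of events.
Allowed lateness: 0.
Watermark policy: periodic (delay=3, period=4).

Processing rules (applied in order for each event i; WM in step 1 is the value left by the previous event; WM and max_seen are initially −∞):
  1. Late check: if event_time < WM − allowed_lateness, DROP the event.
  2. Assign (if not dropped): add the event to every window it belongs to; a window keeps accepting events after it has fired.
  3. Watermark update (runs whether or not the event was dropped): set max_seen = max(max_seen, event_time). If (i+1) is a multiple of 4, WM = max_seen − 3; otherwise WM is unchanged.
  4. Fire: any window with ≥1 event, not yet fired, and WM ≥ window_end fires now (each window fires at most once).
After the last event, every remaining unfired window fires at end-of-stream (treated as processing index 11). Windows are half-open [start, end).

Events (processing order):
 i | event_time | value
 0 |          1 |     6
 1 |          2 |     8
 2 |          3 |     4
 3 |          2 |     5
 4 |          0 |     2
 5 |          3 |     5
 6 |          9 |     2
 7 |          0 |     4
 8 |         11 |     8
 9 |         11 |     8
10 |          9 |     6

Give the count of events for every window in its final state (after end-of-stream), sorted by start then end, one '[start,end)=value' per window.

i=0 t=1 v=6: → [1,3); WM=−∞
i=1 t=2 v=8: → [1,4); WM=−∞
i=2 t=3 v=4: → [1,5); WM=−∞
i=3 t=2 v=5: → [1,5); WM=0
i=4 t=0 v=2: → [0,5); WM=0
i=5 t=3 v=5: → [0,5); WM=0
i=6 t=9 v=2: → [9,11); WM=0
i=7 t=0 v=4: → [0,5); WM=6
i=8 t=11 v=8: → [11,13); WM=6
i=9 t=11 v=8: → [11,13); WM=6
i=10 t=9 v=6: → [9,11); WM=6

[0,5)=7 [9,11)=2 [11,13)=2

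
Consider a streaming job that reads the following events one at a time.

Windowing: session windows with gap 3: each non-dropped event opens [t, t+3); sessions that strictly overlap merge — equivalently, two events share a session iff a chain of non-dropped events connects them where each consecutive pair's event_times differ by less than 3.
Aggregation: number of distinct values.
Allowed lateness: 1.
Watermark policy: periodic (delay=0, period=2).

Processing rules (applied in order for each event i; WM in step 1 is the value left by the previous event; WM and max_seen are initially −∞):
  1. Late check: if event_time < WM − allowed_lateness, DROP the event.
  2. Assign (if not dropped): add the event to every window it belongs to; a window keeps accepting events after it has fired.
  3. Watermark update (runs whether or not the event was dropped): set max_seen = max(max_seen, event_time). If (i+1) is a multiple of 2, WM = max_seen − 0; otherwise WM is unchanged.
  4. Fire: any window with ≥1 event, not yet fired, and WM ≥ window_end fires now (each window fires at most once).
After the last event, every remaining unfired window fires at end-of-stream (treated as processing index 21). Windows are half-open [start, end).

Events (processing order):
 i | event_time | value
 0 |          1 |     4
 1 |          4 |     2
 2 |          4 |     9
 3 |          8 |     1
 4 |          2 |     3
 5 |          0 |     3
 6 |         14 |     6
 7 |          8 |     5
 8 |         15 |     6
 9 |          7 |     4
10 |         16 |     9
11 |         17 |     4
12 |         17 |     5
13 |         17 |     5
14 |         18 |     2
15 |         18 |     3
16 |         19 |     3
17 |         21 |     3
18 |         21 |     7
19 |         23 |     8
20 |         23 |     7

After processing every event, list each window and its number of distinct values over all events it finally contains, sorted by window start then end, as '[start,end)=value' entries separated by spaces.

i=0 t=1 v=4: → [1,4); WM=−∞
i=1 t=4 v=2: → [4,7); WM=4
i=2 t=4 v=9: → [4,7); WM=4
i=3 t=8 v=1: → [8,11); WM=8
i=4 t=2 v=3: DROP (t<8-1); WM=8
i=5 t=0 v=3: DROP (t<8-1); WM=8
i=6 t=14 v=6: → [14,17); WM=8
i=7 t=8 v=5: → [8,11); WM=14
i=8 t=15 v=6: → [14,18); WM=14
i=9 t=7 v=4: DROP (t<14-1); WM=15
i=10 t=16 v=9: → [14,19); WM=15
i=11 t=17 v=4: → [14,20); WM=17
i=12 t=17 v=5: → [14,20); WM=17
i=13 t=17 v=5: → [14,20); WM=17
i=14 t=18 v=2: → [14,21); WM=17
i=15 t=18 v=3: → [14,21); WM=18
i=16 t=19 v=3: → [14,22); WM=18
i=17 t=21 v=3: → [14,24); WM=21
i=18 t=21 v=7: → [14,24); WM=21
i=19 t=23 v=8: → [14,26); WM=23
i=20 t=23 v=7: → [14,26); WM=23

[1,4)=1 [4,7)=2 [8,11)=2 [14,26)=8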